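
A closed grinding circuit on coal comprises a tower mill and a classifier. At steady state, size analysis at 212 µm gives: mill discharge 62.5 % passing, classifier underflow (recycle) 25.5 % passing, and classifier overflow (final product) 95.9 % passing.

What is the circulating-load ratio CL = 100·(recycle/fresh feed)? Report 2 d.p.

CL = 90.27 %

Two-product formula at 212 µm:
(1+r)d = ru + o → r = (o−d)/(d−u)
r = (95.9 − 62.5)/(62.5 − 25.5) = 33.4/37.0 = 0.9027
CL = 100·r = 90.27 %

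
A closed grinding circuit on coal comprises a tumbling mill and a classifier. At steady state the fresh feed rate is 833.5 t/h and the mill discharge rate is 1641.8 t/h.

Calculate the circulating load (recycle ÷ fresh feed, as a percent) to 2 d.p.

Discharge = new feed + return, hence
R = M − F = 1641.8 − 833.5 = 808.3 t/h
CL = 100·R/F = 100·808.3/833.5 = 96.98 %

CL = 96.98 %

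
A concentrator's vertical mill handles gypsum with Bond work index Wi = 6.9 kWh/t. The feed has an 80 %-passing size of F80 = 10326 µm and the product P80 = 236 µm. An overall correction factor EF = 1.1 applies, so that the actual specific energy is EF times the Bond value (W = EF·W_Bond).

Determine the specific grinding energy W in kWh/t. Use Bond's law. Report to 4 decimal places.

W = 10·Wi·(P80^(-½) − F80^(-½))
1/√236 = 0.065094;  1/√10326 = 0.009841
W = 10·6.9·(0.065094 − 0.009841) = 3.8125 kWh/t
W_actual = 1.1 × 3.8125 = 4.1937 kWh/t

W = 4.1937 kWh/t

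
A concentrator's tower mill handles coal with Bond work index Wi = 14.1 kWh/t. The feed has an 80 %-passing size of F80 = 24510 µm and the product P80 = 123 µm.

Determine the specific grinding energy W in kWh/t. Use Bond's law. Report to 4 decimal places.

Bond: W = 10·Wi·(1/√P80 − 1/√F80)
1/√123 = 0.090167;  1/√24510 = 0.006387
W = 10·14.1·(0.090167 − 0.006387) = 11.8129 kWh/t

W = 11.8129 kWh/t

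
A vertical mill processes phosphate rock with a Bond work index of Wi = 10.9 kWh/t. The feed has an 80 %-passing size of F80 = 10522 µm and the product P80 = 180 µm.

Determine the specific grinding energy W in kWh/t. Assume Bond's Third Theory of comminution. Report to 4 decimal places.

W = 10·Wi·[P80^(−½) − F80^(−½)]
1/√180 = 0.074536;  1/√10522 = 0.009749
W = 10·10.9·(0.074536 − 0.009749) = 7.0618 kWh/t

W = 7.0618 kWh/t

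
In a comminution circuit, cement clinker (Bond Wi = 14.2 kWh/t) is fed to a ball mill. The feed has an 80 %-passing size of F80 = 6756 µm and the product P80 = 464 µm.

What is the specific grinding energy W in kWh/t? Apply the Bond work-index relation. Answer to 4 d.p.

W = 10·Wi·(P80^(-½) − F80^(-½))
1/√464 = 0.046424;  1/√6756 = 0.012166
W = 10·14.2·(0.046424 − 0.012166) = 4.8646 kWh/t

W = 4.8646 kWh/t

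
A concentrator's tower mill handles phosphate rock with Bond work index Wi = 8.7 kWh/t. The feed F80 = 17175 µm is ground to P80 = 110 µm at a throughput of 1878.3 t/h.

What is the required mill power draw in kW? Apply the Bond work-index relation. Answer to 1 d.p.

P = 14333.8 kW

W_Bond = 10·Wi·(1/√P₈₀ − 1/√F₈₀)
W = 10·8.7·(1/√110 − 1/√17175) = 10·8.7·(0.087716) = 7.6313 kWh/t
P_mill = W·ṁ = 7.6313·1878.3 = 14333.8 kW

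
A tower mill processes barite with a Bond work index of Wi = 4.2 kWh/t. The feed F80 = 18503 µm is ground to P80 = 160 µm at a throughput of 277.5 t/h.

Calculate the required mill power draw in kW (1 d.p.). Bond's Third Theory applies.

W_Bond = 10·Wi·(1/√P₈₀ − 1/√F₈₀)
W = 10·4.2·(1/√160 − 1/√18503) = 10·4.2·(0.071705) = 3.0116 kWh/t
P_mill = W·ṁ = 3.0116·277.5 = 835.7 kW

P = 835.7 kW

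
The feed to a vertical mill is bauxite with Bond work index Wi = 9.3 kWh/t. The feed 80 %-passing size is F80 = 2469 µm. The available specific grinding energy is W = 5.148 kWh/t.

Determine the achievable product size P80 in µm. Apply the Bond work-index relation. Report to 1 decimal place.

P80 = 175.5 µm

W = 10 Wi (1/√P80 − 1/√F80)  [Bond]
⇒ 1/√P80 = W/(10 Wi) + 1/√F80
  = 5.1480/(10·9.3) + 1/√2469 = 0.055355 + 0.020125 = 0.075480
P80 = (1/0.075480)² = 13.2485² = 175.52 µm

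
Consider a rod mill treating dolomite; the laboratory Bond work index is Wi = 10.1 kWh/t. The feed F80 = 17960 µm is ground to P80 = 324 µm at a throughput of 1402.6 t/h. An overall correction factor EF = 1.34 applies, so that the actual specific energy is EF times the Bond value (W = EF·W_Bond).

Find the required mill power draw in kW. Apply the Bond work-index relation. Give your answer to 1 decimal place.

P = 9129.5 kW

Bond:  W = 10 Wi (1/√P − 1/√F)
W = 10·10.1·(1/√324 − 1/√17960) = 10·10.1·(0.048094) = 4.8575 kWh/t
Corrected W = EF·W_Bond = 1.34·4.8575 = 6.5090 kWh/t
P = W·T = 6.5090·1402.6 = 9129.5 kW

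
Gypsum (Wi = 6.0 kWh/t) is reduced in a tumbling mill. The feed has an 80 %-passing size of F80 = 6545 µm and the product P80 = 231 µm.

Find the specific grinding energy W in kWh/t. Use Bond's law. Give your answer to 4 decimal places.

Bond: W = 10·Wi·(1/√P80 − 1/√F80)
1/√231 = 0.065795;  1/√6545 = 0.012361
W = 10·6.0·(0.065795 − 0.012361) = 3.2061 kWh/t

W = 3.2061 kWh/t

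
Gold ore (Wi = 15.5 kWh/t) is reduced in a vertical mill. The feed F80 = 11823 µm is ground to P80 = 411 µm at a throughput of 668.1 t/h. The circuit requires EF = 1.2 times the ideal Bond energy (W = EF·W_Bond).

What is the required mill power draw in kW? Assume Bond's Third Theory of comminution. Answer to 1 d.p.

P = 4986.8 kW

Bond: W = 10·Wi·(1/√P80 − 1/√F80)
W = 10·15.5·(1/√411 − 1/√11823) = 10·15.5·(0.040130) = 6.2201 kWh/t
W_actual = 1.2 × 6.2201 = 7.4641 kWh/t
P_mill = W·ṁ = 7.4641·668.1 = 4986.8 kW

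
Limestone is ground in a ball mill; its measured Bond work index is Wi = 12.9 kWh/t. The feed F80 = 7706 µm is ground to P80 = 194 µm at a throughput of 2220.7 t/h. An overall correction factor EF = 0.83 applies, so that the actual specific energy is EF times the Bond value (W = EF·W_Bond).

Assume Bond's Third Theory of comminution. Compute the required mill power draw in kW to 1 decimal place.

W_Bond = 10·Wi·(1/√P₈₀ − 1/√F₈₀)
W = 10·12.9·(1/√194 − 1/√7706) = 10·12.9·(0.060404) = 7.7921 kWh/t
Corrected W = EF·W_Bond = 0.83·7.7921 = 6.4675 kWh/t
Power = W × throughput = 6.4675 kWh/t × 2220.7 t/h = 14362.3 kW

P = 14362.3 kW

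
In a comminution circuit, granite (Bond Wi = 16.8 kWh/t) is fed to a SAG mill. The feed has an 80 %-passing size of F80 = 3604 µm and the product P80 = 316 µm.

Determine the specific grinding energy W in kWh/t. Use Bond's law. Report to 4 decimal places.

W = 6.6523 kWh/t

W = 10 Wi (1/√P80 − 1/√F80)  [Bond]
1/√316 = 0.056254;  1/√3604 = 0.016657
W = 10·16.8·(0.056254 − 0.016657) = 6.6523 kWh/t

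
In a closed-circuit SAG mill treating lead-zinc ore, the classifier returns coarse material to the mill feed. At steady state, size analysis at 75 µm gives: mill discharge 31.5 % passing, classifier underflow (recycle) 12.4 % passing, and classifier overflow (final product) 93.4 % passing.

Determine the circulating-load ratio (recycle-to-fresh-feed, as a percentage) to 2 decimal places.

Two-product formula at 75 µm:
r = (o − d)/(d − u)
r = (93.4 − 31.5)/(31.5 − 12.4) = 61.9/19.1 = 3.2408
CL = 100·r = 324.08 %

CL = 324.08 %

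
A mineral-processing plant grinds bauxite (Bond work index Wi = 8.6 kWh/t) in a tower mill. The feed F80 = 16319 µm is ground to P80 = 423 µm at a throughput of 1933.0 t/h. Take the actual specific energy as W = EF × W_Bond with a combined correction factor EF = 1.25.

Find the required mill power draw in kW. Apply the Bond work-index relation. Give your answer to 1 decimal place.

P = 8476.8 kW

W = 10 Wi / √P80 − 10 Wi / √F80
W = 10·8.6·(1/√423 − 1/√16319) = 10·8.6·(0.040794) = 3.5083 kWh/t
W_actual = 1.25 × 3.5083 = 4.3853 kWh/t
P = W·T = 4.3853·1933.0 = 8476.8 kW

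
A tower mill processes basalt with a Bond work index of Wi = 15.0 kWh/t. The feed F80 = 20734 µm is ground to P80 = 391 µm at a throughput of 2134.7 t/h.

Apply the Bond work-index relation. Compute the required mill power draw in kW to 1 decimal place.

P = 13969.7 kW

Bond: W = 10·Wi·(1/√P80 − 1/√F80)
W = 10·15.0·(1/√391 − 1/√20734) = 10·15.0·(0.043627) = 6.5441 kWh/t
Mill draw = 6.5441 × 2134.7 = 13969.7 kW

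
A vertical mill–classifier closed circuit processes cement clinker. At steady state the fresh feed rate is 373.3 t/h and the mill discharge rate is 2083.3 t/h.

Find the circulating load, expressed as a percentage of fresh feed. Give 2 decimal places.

CL = 458.08 %

M = F + R at steady state, so:
R = M − F = 2083.3 − 373.3 = 1710.0 t/h
CL = 100·R/F = 100·1710.0/373.3 = 458.08 %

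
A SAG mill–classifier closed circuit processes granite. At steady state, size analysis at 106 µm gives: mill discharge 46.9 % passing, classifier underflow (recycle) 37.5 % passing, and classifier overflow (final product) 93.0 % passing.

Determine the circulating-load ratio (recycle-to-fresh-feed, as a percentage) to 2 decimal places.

Classifier node, passing 106 µm:
(1+r)·d = r·u + o ⇒ r = (o−d)/(d−u)
r = (93.0 − 46.9)/(46.9 − 37.5) = 46.1/9.4 = 4.9043
CL = 100·r = 490.43 %

CL = 490.43 %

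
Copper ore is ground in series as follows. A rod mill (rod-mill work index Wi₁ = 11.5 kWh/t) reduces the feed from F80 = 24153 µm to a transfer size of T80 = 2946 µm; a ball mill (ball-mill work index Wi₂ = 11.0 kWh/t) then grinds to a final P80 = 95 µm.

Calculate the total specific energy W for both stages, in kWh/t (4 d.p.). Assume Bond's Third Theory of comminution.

W = 10.6379 kWh/t

W = 10·Wi·(P80^(-½) − F80^(-½))
Stage 1 (24153→2946 µm, Wi₁=11.5): W₁ = 10·11.5·(0.018424 − 0.006434) = 1.3788 kWh/t
Stage 2 (2946→95 µm, Wi₂=11.0): W₂ = 10·11.0·(0.102598 − 0.018424) = 9.2591 kWh/t
W = W₁ + W₂ = 1.3788 + 9.2591 = 10.6379 kWh/t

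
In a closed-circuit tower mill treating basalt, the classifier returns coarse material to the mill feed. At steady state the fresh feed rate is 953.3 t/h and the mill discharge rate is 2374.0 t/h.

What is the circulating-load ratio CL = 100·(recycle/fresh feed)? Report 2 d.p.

CL = 149.03 %

M = F + R at steady state, so:
R = M − F = 2374.0 − 953.3 = 1420.7 t/h
CL = 100·R/F = 100·1420.7/953.3 = 149.03 %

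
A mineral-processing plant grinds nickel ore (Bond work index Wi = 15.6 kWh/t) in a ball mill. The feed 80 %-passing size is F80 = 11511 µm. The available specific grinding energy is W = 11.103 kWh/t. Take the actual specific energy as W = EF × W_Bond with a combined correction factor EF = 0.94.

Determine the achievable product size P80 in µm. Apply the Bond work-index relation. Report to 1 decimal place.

P80 = 138.3 µm

W = 10·Wi·(P80^(-½) − F80^(-½))
W_Bond = W / EF = 11.103 / 0.94 = 11.8117 kWh/t
P80^-0.5 = F80^-0.5 + W_Bond/(10 Wi)
  = 11.8117/(10·15.6) + 1/√11511 = 0.075716 + 0.009321 = 0.085037
P80 = (1/0.085037)² = 11.7596² = 138.29 µm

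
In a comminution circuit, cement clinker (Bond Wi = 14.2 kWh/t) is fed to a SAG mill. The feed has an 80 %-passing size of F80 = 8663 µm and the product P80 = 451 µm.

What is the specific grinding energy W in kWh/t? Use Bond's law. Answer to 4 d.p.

W_Bond = 10·Wi·(1/√P₈₀ − 1/√F₈₀)
1/√451 = 0.047088;  1/√8663 = 0.010744
W = 10·14.2·(0.047088 − 0.010744) = 5.1609 kWh/t

W = 5.1609 kWh/t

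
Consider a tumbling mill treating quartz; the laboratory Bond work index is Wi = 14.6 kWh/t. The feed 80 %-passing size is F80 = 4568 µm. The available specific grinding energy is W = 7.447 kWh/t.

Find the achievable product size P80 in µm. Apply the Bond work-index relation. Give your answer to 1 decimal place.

W = 10 Wi / √P80 − 10 Wi / √F80
⇒ 1/√P80 = W/(10 Wi) + 1/√F80
  = 7.4470/(10·14.6) + 1/√4568 = 0.051007 + 0.014796 = 0.065803
P80 = (1/0.065803)² = 15.1970² = 230.95 µm

P80 = 230.9 µm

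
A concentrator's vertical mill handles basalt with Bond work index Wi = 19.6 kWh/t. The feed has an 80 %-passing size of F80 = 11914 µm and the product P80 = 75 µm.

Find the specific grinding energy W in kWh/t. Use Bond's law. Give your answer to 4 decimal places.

W = 20.8365 kWh/t

Bond: W = 10·Wi·(1/√P80 − 1/√F80)
1/√75 = 0.115470;  1/√11914 = 0.009162
W = 10·19.6·(0.115470 − 0.009162) = 20.8365 kWh/t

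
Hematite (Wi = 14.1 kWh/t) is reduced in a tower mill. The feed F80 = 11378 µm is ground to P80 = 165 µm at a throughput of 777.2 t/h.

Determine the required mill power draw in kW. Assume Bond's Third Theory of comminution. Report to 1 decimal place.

W = 10·Wi·(P80^(-½) − F80^(-½))
W = 10·14.1·(1/√165 − 1/√11378) = 10·14.1·(0.068475) = 9.6550 kWh/t
P = W·T = 9.6550·777.2 = 7503.8 kW

P = 7503.8 kW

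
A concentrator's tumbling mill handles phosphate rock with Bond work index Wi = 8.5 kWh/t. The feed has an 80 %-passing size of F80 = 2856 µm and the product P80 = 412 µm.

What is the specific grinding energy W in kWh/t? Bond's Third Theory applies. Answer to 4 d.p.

W = 2.5971 kWh/t

W = 10 Wi / √P80 − 10 Wi / √F80
1/√412 = 0.049266;  1/√2856 = 0.018712
W = 10·8.5·(0.049266 − 0.018712) = 2.5971 kWh/t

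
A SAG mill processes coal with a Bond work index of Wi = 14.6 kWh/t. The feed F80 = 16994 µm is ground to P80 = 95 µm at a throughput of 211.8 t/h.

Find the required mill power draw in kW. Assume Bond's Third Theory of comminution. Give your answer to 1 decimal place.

W = 10 Wi (1/√P80 − 1/√F80)  [Bond]
W = 10·14.6·(1/√95 − 1/√16994) = 10·14.6·(0.094927) = 13.8593 kWh/t
Power = W × throughput = 13.8593 kWh/t × 211.8 t/h = 2935.4 kW

P = 2935.4 kW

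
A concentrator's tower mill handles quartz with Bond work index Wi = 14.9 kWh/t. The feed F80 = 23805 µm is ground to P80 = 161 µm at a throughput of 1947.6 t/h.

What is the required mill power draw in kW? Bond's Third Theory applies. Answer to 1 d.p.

P = 20989.5 kW

W = 10·Wi·[P80^(−½) − F80^(−½)]
W = 10·14.9·(1/√161 − 1/√23805) = 10·14.9·(0.072330) = 10.7771 kWh/t
P_mill = W·ṁ = 10.7771·1947.6 = 20989.5 kW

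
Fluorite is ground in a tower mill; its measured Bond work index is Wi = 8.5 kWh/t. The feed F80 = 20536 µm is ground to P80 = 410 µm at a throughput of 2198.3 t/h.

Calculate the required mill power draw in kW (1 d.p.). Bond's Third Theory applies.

W = 10 Wi (1/√P80 − 1/√F80)  [Bond]
W = 10·8.5·(1/√410 − 1/√20536) = 10·8.5·(0.042408) = 3.6047 kWh/t
P = W·T = 3.6047·2198.3 = 7924.2 kW

P = 7924.2 kW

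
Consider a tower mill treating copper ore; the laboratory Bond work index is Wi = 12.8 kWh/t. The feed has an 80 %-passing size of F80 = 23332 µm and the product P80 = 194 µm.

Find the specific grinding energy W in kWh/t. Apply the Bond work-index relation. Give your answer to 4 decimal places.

W = 10 Wi (P80^-0.5 − F80^-0.5)
1/√194 = 0.071796;  1/√23332 = 0.006547
W = 10·12.8·(0.071796 − 0.006547) = 8.3519 kWh/t

W = 8.3519 kWh/t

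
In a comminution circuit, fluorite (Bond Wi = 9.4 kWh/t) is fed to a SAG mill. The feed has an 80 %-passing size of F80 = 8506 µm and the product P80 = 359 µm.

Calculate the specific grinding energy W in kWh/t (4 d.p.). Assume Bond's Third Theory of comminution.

W = 3.9419 kWh/t

W_Bond = 10·Wi·(1/√P₈₀ − 1/√F₈₀)
1/√359 = 0.052778;  1/√8506 = 0.010843
W = 10·9.4·(0.052778 − 0.010843) = 3.9419 kWh/t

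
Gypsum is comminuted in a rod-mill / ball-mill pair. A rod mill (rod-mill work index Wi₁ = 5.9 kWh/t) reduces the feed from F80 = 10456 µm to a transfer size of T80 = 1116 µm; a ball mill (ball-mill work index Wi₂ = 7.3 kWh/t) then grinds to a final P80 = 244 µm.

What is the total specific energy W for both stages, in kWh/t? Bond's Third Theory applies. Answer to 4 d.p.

W = 3.6773 kWh/t

Bond: W = 10·Wi·(1/√P80 − 1/√F80)
Stage 1 (10456→1116 µm, Wi₁=5.9): W₁ = 10·5.9·(0.029934 − 0.009780) = 1.1891 kWh/t
Stage 2 (1116→244 µm, Wi₂=7.3): W₂ = 10·7.3·(0.064018 − 0.029934) = 2.4881 kWh/t
W = W₁ + W₂ = 1.1891 + 2.4881 = 3.6773 kWh/t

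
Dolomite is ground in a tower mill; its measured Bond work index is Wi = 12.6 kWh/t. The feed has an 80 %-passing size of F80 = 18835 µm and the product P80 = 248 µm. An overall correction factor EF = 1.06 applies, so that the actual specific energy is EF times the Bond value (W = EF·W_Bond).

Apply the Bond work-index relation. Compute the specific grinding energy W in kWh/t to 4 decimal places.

W = 7.5079 kWh/t

W = 10·Wi·[P80^(−½) − F80^(−½)]
1/√248 = 0.063500;  1/√18835 = 0.007286
W = 10·12.6·(0.063500 − 0.007286) = 7.0829 kWh/t
W_actual = 1.06 × 7.0829 = 7.5079 kWh/t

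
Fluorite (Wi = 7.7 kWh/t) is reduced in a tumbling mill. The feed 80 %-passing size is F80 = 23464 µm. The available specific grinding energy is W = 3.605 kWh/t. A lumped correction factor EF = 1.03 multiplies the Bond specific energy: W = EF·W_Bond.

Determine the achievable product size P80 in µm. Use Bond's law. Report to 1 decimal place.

W = 10·Wi·[P80^(−½) − F80^(−½)]
W_Bond = W / EF = 3.605 / 1.03 = 3.5000 kWh/t
⇒ 1/√P80 = W_Bond/(10·Wi) + 1/√F80
  = 3.5000/(10·7.7) + 1/√23464 = 0.045455 + 0.006528 = 0.051983
P80 = (1/0.051983)² = 19.2371² = 370.07 µm

P80 = 370.1 µm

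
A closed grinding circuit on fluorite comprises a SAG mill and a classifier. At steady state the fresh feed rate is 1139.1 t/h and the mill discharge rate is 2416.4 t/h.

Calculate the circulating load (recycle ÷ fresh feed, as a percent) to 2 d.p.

Mill node: discharge = fresh + recycle.
R = M − F = 2416.4 − 1139.1 = 1277.3 t/h
CL = 100·R/F = 100·1277.3/1139.1 = 112.13 %

CL = 112.13 %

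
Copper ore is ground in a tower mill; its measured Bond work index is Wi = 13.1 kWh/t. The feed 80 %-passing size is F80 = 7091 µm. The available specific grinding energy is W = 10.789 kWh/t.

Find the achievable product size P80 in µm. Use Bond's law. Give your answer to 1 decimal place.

P80 = 112.6 µm

W = 10 Wi (P80^-0.5 − F80^-0.5)
⇒ 1/√P80 = W/(10·Wi) + 1/√F80
  = 10.7890/(10·13.1) + 1/√7091 = 0.082359 + 0.011875 = 0.094234
P80 = (1/0.094234)² = 10.6119² = 112.61 µm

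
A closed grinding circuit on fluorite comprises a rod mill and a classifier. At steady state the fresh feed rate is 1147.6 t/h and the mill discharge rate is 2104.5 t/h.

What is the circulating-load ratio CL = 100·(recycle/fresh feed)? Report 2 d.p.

Discharge = new feed + return, hence
R = M − F = 2104.5 − 1147.6 = 956.9 t/h
CL = 100·R/F = 100·956.9/1147.6 = 83.38 %

CL = 83.38 %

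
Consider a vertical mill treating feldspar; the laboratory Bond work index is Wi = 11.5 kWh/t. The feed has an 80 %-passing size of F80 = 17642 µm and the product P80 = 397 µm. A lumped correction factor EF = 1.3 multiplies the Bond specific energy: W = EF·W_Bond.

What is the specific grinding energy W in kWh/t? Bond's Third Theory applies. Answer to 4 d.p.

W = 6.3776 kWh/t

W = 10 Wi (1/√P80 − 1/√F80)  [Bond]
1/√397 = 0.050189;  1/√17642 = 0.007529
W = 10·11.5·(0.050189 − 0.007529) = 4.9059 kWh/t
Corrected W = EF·W_Bond = 1.3·4.9059 = 6.3776 kWh/t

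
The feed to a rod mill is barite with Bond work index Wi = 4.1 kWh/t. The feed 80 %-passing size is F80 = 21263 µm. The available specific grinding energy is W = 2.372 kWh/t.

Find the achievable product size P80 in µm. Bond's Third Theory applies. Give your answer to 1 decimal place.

W = 10·Wi·(P80^(-½) − F80^(-½))
P80^-0.5 = F80^-0.5 + W/(10 Wi)
  = 2.3720/(10·4.1) + 1/√21263 = 0.057854 + 0.006858 = 0.064712
P80 = (1/0.064712)² = 15.4532² = 238.80 µm

P80 = 238.8 µm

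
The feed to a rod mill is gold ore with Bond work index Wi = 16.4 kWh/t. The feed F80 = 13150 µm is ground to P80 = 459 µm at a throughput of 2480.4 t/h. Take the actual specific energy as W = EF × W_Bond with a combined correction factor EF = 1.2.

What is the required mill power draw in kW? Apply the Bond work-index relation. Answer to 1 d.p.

W = 10·Wi·[P80^(−½) − F80^(−½)]
W = 10·16.4·(1/√459 − 1/√13150) = 10·16.4·(0.037956) = 6.2247 kWh/t
Apply correction: 6.2247 × 1.2 = 7.4697 kWh/t
P_mill = W·ṁ = 7.4697·2480.4 = 18527.7 kW

P = 18527.7 kW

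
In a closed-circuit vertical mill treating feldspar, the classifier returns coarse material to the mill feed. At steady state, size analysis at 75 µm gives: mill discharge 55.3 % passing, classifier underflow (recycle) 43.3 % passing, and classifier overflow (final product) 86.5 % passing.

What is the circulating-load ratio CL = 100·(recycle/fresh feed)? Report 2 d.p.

Two-product formula at 75 µm:
r = (o − d)/(d − u)
r = (86.5 − 55.3)/(55.3 − 43.3) = 31.2/12.0 = 2.6000
CL = 100·r = 260.00 %

CL = 260.00 %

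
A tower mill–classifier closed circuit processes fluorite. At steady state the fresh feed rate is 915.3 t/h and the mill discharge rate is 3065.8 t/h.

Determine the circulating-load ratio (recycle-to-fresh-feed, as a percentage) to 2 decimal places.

Steady state: M = F + R.
R = M − F = 3065.8 − 915.3 = 2150.5 t/h
CL = 100·R/F = 100·2150.5/915.3 = 234.95 %

CL = 234.95 %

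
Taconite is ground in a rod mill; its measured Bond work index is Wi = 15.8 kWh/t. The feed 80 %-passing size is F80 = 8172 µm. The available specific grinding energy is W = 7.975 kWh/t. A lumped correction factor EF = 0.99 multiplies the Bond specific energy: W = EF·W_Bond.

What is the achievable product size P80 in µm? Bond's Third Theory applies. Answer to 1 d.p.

P80 = 259.8 µm

Bond:  W = 10 Wi (1/√P − 1/√F)
W_Bond = W / EF = 7.975 / 0.99 = 8.0556 kWh/t
⇒ 1/√P80 = W_Bond/(10 Wi) + 1/√F80
  = 8.0556/(10·15.8) + 1/√8172 = 0.050985 + 0.011062 = 0.062047
P80 = (1/0.062047)² = 16.1169² = 259.76 µm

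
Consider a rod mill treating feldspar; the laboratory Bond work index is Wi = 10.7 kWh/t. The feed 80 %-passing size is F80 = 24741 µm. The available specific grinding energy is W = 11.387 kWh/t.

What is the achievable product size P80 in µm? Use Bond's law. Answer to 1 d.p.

P80 = 78.6 µm

W = 10·Wi·[P80^(−½) − F80^(−½)]
⇒ 1/√P80 = W/(10·Wi) + 1/√F80
  = 11.3870/(10·10.7) + 1/√24741 = 0.106421 + 0.006358 = 0.112778
P80 = (1/0.112778)² = 8.8670² = 78.62 µm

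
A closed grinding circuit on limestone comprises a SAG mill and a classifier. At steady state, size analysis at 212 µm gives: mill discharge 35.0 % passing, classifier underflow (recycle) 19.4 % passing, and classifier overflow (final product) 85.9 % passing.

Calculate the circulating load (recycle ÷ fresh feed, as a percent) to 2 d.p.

Balance %-passing 212 µm (r = R/F):
r = (o − d)/(d − u)
r = (85.9 − 35.0)/(35.0 − 19.4) = 50.9/15.6 = 3.2628
CL = 100·r = 326.28 %

CL = 326.28 %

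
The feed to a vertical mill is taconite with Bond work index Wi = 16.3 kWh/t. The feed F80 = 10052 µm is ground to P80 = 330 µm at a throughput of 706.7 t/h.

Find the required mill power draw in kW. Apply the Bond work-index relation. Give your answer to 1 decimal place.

P = 5192.2 kW

W = 10·Wi·(P80^(-½) − F80^(-½))
W = 10·16.3·(1/√330 − 1/√10052) = 10·16.3·(0.045074) = 7.3471 kWh/t
P = W·T = 7.3471·706.7 = 5192.2 kW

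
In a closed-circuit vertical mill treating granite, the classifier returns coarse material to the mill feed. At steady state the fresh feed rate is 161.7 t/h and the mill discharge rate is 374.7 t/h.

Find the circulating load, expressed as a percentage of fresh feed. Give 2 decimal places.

CL = 131.73 %

M = F + R at steady state, so:
R = M − F = 374.7 − 161.7 = 213.0 t/h
CL = 100·R/F = 100·213.0/161.7 = 131.73 %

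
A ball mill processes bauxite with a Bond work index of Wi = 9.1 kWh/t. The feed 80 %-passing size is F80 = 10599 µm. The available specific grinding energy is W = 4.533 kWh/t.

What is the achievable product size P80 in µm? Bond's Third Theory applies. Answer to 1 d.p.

P80 = 282.2 µm

W = 10·Wi·[P80^(−½) − F80^(−½)]
⇒ 1/√P80 = W/(10·Wi) + 1/√F80
  = 4.5330/(10·9.1) + 1/√10599 = 0.049813 + 0.009713 = 0.059527
P80 = (1/0.059527)² = 16.7992² = 282.21 µm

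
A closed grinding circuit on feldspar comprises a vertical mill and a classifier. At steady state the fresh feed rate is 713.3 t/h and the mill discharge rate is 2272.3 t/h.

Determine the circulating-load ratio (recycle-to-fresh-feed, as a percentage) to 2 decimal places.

CL = 218.56 %

Steady state: M = F + R.
R = M − F = 2272.3 − 713.3 = 1559.0 t/h
CL = 100·R/F = 100·1559.0/713.3 = 218.56 %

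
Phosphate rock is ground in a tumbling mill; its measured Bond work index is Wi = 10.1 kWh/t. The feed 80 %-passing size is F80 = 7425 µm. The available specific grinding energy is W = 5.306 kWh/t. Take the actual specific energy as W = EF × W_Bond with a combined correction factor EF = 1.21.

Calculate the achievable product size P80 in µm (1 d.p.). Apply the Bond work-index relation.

P80 = 330.3 µm

W_Bond = 10·Wi·(1/√P₈₀ − 1/√F₈₀)
W_Bond = W / EF = 5.306 / 1.21 = 4.3851 kWh/t
⇒ 1/√P80 = W_Bond/(10 Wi) + 1/√F80
  = 4.3851/(10·10.1) + 1/√7425 = 0.043417 + 0.011605 = 0.055022
P80 = (1/0.055022)² = 18.1745² = 330.31 µm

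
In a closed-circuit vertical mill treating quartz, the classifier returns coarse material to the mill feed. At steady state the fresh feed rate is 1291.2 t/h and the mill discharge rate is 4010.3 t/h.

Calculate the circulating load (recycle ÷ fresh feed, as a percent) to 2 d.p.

Steady state: M = F + R.
R = M − F = 4010.3 − 1291.2 = 2719.1 t/h
CL = 100·R/F = 100·2719.1/1291.2 = 210.59 %

CL = 210.59 %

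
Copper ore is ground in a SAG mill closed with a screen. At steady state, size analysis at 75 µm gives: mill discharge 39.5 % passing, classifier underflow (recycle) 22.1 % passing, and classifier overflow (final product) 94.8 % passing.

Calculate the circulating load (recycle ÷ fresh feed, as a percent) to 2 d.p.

CL = 317.82 %

Classifier node, passing 75 µm:
Fd + Rd = Ru + Fo ⇒ R/F = (o−d)/(d−u)
r = (94.8 − 39.5)/(39.5 − 22.1) = 55.3/17.4 = 3.1782
CL = 100·r = 317.82 %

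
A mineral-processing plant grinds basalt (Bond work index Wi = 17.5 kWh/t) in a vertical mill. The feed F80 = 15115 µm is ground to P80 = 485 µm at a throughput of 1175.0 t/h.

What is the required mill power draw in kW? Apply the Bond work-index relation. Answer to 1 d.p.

Bond: W = 10·Wi·(1/√P80 − 1/√F80)
W = 10·17.5·(1/√485 − 1/√15115) = 10·17.5·(0.037274) = 6.5229 kWh/t
Mill draw = 6.5229 × 1175.0 = 7664.4 kW

P = 7664.4 kW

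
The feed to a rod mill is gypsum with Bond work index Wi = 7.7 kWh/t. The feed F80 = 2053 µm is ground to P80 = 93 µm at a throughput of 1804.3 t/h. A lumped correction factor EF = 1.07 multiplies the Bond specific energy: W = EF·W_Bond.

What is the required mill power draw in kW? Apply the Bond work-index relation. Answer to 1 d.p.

P = 12134.1 kW

W = 10 Wi / √P80 − 10 Wi / √F80
W = 10·7.7·(1/√93 − 1/√2053) = 10·7.7·(0.081625) = 6.2851 kWh/t
W_actual = 1.07 × 6.2851 = 6.7251 kWh/t
P = W·T = 6.7251·1804.3 = 12134.1 kW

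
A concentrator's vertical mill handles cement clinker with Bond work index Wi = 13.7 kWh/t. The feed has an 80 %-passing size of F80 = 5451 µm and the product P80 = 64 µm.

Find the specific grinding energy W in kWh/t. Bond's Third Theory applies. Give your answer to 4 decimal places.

W = 15.2694 kWh/t

W = 10 Wi (1/√P80 − 1/√F80)  [Bond]
1/√64 = 0.125000;  1/√5451 = 0.013544
W = 10·13.7·(0.125000 − 0.013544) = 15.2694 kWh/t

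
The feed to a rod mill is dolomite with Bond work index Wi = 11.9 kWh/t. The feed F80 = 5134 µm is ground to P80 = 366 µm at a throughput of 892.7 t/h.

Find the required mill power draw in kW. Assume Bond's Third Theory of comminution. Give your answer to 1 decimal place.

P = 4070.2 kW

W = 10 Wi (1/√P80 − 1/√F80)  [Bond]
W = 10·11.9·(1/√366 − 1/√5134) = 10·11.9·(0.038314) = 4.5594 kWh/t
Mill draw = 4.5594 × 892.7 = 4070.2 kW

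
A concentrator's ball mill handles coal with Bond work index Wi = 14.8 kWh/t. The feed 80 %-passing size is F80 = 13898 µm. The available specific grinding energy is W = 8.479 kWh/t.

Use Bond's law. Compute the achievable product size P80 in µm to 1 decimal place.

W = 10·Wi·(P80^(-½) − F80^(-½))
⇒ 1/√P80 = W/(10·Wi) + 1/√F80
  = 8.4790/(10·14.8) + 1/√13898 = 0.057291 + 0.008482 = 0.065773
P80 = (1/0.065773)² = 15.2038² = 231.16 µm

P80 = 231.2 µm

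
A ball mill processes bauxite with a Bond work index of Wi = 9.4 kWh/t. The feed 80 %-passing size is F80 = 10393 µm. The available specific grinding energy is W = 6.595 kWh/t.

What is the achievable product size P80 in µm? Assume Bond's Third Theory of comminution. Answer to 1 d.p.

P80 = 156.4 µm

Bond:  W = 10 Wi (1/√P − 1/√F)
P80^-0.5 = F80^-0.5 + W/(10 Wi)
  = 6.5950/(10·9.4) + 1/√10393 = 0.070160 + 0.009809 = 0.079969
P80 = (1/0.079969)² = 12.5049² = 156.37 µm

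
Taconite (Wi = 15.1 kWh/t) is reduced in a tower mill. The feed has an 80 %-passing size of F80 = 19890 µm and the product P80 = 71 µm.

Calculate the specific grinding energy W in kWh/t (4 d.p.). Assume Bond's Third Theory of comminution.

Bond: W = 10·Wi·(1/√P80 − 1/√F80)
1/√71 = 0.118678;  1/√19890 = 0.007091
W = 10·15.1·(0.118678 − 0.007091) = 16.8497 kWh/t

W = 16.8497 kWh/t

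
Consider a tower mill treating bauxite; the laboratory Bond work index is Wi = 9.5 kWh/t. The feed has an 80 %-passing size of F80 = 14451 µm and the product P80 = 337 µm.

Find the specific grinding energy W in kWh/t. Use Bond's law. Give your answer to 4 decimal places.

W = 4.3847 kWh/t

W_Bond = 10·Wi·(1/√P₈₀ − 1/√F₈₀)
1/√337 = 0.054473;  1/√14451 = 0.008319
W = 10·9.5·(0.054473 − 0.008319) = 4.3847 kWh/t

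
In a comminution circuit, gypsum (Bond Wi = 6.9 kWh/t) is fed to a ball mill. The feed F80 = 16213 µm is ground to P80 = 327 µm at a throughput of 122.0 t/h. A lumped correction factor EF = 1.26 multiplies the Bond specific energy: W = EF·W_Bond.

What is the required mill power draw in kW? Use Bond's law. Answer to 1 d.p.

Bond:  W = 10 Wi (1/√P − 1/√F)
W = 10·6.9·(1/√327 − 1/√16213) = 10·6.9·(0.047447) = 3.2738 kWh/t
Corrected W = EF·W_Bond = 1.26·3.2738 = 4.1250 kWh/t
P = W·T = 4.1250·122.0 = 503.3 kW

P = 503.3 kW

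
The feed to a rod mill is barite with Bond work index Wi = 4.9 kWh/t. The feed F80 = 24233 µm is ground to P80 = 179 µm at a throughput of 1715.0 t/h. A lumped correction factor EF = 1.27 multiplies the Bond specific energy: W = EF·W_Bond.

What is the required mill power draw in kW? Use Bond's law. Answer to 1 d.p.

P = 7291.4 kW

W = 10 Wi (1/√P80 − 1/√F80)  [Bond]
W = 10·4.9·(1/√179 − 1/√24233) = 10·4.9·(0.068320) = 3.3477 kWh/t
With EF = 1.27: W = 3.3477·1.27 = 4.2515 kWh/t
P = W·T = 4.2515·1715.0 = 7291.4 kW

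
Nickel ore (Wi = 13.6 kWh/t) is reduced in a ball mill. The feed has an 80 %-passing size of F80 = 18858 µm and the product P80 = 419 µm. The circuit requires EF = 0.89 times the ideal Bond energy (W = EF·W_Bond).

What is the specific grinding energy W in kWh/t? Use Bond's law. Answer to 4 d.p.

W = 10 Wi / √P80 − 10 Wi / √F80
1/√419 = 0.048853;  1/√18858 = 0.007282
W = 10·13.6·(0.048853 − 0.007282) = 5.6537 kWh/t
Corrected W = EF·W_Bond = 0.89·5.6537 = 5.0318 kWh/t

W = 5.0318 kWh/t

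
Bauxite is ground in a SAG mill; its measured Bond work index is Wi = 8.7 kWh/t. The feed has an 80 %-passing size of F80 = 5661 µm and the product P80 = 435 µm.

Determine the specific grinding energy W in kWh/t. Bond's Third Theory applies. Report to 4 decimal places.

W = 3.0150 kWh/t

W = 10 Wi (P80^-0.5 − F80^-0.5)
1/√435 = 0.047946;  1/√5661 = 0.013291
W = 10·8.7·(0.047946 − 0.013291) = 3.0150 kWh/t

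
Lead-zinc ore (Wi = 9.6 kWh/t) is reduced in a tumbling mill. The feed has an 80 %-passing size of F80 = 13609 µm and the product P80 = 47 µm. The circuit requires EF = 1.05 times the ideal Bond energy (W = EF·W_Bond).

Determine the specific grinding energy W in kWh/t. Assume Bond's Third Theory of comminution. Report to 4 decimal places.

W = 10 Wi (1/√P80 − 1/√F80)  [Bond]
1/√47 = 0.145865;  1/√13609 = 0.008572
W = 10·9.6·(0.145865 − 0.008572) = 13.1801 kWh/t
Corrected W = EF·W_Bond = 1.05·13.1801 = 13.8391 kWh/t

W = 13.8391 kWh/t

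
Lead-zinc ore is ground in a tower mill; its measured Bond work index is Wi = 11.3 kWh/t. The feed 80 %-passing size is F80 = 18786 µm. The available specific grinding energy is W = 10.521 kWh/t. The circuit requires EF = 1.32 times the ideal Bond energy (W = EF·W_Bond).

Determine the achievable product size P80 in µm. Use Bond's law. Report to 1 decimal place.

Bond:  W = 10 Wi (1/√P − 1/√F)
W_Bond = W / EF = 10.521 / 1.32 = 7.9705 kWh/t
1/√P80 = 1/√F80 + W_Bond/(10·Wi)
  = 7.9705/(10·11.3) + 1/√18786 = 0.070535 + 0.007296 = 0.077831
P80 = (1/0.077831)² = 12.8484² = 165.08 µm

P80 = 165.1 µm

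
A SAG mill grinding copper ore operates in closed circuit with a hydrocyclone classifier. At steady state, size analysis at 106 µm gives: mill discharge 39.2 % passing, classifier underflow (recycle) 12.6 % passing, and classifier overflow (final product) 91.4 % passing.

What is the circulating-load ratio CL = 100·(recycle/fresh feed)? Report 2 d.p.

Mass balance on the −106 µm fraction:
d + r·d = r·u + o → r(d−u) = o−d
r = (91.4 − 39.2)/(39.2 − 12.6) = 52.2/26.6 = 1.9624
CL = 100·r = 196.24 %

CL = 196.24 %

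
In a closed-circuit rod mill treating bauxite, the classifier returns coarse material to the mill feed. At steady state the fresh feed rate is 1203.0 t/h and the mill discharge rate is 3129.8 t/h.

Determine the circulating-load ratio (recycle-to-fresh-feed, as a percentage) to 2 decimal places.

CL = 160.17 %

Steady state: M = F + R.
R = M − F = 3129.8 − 1203.0 = 1926.8 t/h
CL = 100·R/F = 100·1926.8/1203.0 = 160.17 %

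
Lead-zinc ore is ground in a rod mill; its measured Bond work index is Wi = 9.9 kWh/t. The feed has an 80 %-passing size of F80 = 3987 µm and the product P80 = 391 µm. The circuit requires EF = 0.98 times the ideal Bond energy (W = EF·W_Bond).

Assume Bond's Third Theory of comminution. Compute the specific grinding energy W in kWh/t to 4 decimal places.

W = 10 Wi / √P80 − 10 Wi / √F80
1/√391 = 0.050572;  1/√3987 = 0.015837
W = 10·9.9·(0.050572 − 0.015837) = 3.4388 kWh/t
W_actual = 0.98 × 3.4388 = 3.3700 kWh/t

W = 3.3700 kWh/t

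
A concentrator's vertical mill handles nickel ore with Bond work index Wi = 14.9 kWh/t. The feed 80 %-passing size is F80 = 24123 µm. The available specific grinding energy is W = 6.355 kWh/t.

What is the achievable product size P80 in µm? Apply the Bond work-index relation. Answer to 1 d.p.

P80 = 415.0 µm

Bond: W = 10·Wi·(1/√P80 − 1/√F80)
P80^(−½) = W/(10 Wi) + F80^(−½)
  = 6.3550/(10·14.9) + 1/√24123 = 0.042651 + 0.006438 = 0.049090
P80 = (1/0.049090)² = 20.3710² = 414.98 µm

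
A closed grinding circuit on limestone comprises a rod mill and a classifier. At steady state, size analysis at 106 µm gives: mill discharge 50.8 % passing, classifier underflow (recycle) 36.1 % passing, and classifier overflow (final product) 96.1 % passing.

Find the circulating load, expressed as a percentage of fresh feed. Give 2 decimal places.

CL = 308.16 %

Let r = R/F. Size balance at 106 µm:
(1+r)d = ru + o → r = (o−d)/(d−u)
r = (96.1 − 50.8)/(50.8 − 36.1) = 45.3/14.7 = 3.0816
CL = 100·r = 308.16 %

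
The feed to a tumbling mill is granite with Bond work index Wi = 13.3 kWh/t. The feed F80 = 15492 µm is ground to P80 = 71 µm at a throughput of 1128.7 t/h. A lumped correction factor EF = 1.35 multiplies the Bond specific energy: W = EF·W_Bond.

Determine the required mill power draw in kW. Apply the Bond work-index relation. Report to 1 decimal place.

P = 22422.9 kW

W = 10 Wi (P80^-0.5 − F80^-0.5)
W = 10·13.3·(1/√71 − 1/√15492) = 10·13.3·(0.110644) = 14.7156 kWh/t
With EF = 1.35: W = 14.7156·1.35 = 19.8661 kWh/t
P_mill = W·ṁ = 19.8661·1128.7 = 22422.9 kW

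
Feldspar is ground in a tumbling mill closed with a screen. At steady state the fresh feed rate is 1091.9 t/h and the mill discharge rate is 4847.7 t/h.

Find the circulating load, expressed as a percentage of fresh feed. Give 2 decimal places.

Steady state: M = F + R.
R = M − F = 4847.7 − 1091.9 = 3755.8 t/h
CL = 100·R/F = 100·3755.8/1091.9 = 343.97 %

CL = 343.97 %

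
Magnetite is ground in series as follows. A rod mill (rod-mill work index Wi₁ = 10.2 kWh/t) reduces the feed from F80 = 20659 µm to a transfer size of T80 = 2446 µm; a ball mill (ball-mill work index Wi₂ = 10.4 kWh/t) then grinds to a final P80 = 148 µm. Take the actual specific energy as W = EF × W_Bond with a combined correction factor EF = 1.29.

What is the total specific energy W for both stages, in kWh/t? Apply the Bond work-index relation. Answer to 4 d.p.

W = 10 Wi (1/√P80 − 1/√F80)  [Bond]
Stage 1 (20659→2446 µm, Wi₁=10.2): W₁ = 10·10.2·(0.020220 − 0.006957) = 1.3527 kWh/t
Stage 2 (2446→148 µm, Wi₂=10.4): W₂ = 10·10.4·(0.082199 − 0.020220) = 6.4459 kWh/t
W = W₁ + W₂ = 1.3527 + 6.4459 = 7.7987 kWh/t
Corrected W = EF·W_Bond = 1.29·7.7987 = 10.0603 kWh/t

W = 10.0603 kWh/t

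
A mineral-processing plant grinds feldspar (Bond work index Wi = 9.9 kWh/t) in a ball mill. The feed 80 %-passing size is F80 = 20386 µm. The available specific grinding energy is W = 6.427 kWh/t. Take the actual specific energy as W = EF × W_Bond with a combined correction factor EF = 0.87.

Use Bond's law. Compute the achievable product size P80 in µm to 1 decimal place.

W_Bond = 10·Wi·(1/√P₈₀ − 1/√F₈₀)
W_Bond = W / EF = 6.427 / 0.87 = 7.3874 kWh/t
⇒ 1/√P80 = W_Bond/(10 Wi) + 1/√F80
  = 7.3874/(10·9.9) + 1/√20386 = 0.074620 + 0.007004 = 0.081624
P80 = (1/0.081624)² = 12.2514² = 150.10 µm

P80 = 150.1 µm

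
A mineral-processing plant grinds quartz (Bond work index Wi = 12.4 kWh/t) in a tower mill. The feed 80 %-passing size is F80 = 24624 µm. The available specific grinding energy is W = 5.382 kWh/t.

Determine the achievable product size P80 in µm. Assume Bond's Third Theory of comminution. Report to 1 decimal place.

P80 = 403.6 µm

W_Bond = 10·Wi·(1/√P₈₀ − 1/√F₈₀)
1/√P80 = 1/√F80 + W/(10·Wi)
  = 5.3820/(10·12.4) + 1/√24624 = 0.043403 + 0.006373 = 0.049776
P80 = (1/0.049776)² = 20.0900² = 403.61 µm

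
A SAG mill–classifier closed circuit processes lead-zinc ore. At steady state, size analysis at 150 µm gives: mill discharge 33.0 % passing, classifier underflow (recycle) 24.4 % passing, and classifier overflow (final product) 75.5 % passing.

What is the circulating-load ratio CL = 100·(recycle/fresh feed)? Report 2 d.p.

CL = 494.19 %

Classifier node, passing 150 µm:
r = (o − d)/(d − u)
r = (75.5 − 33.0)/(33.0 − 24.4) = 42.5/8.6 = 4.9419
CL = 100·r = 494.19 %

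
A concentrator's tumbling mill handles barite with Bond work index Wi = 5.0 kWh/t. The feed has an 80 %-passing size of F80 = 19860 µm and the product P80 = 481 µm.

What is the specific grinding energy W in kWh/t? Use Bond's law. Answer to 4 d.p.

W = 10·Wi·(P80^(-½) − F80^(-½))
1/√481 = 0.045596;  1/√19860 = 0.007096
W = 10·5.0·(0.045596 − 0.007096) = 1.9250 kWh/t

W = 1.9250 kWh/t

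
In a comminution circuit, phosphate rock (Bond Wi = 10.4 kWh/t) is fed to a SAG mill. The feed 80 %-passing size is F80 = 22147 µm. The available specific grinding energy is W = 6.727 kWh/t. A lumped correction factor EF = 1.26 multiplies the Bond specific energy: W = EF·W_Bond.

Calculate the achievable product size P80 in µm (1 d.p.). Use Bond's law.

P80 = 296.7 µm

W = 10 Wi / √P80 − 10 Wi / √F80
W_Bond = W / EF = 6.727 / 1.26 = 5.3389 kWh/t
1/√P80 = 1/√F80 + W_Bond/(10·Wi)
  = 5.3389/(10·10.4) + 1/√22147 = 0.051335 + 0.006720 = 0.058055
P80 = (1/0.058055)² = 17.2250² = 296.70 µm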